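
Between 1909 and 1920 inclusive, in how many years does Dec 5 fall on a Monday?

1

Day of week of December 5 in each year:
1909: Sun, 1910: Mon ✓, 1911: Tue, 1912: Thu, 1913: Fri, 1914: Sat, 1915: Sun, 1916: Tue, 1917: Wed, 1918: Thu, 1919: Fri, 1920: Sun
Mondays: 1910.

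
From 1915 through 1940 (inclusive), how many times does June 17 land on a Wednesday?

3

Day of week of June 17 in each year:
1915: Thu, 1916: Sat, 1917: Sun, 1918: Mon, 1919: Tue, 1920: Thu, 1921: Fri, 1922: Sat, 1923: Sun, 1924: Tue, 1925: Wed ✓, 1926: Thu, 1927: Fri, 1928: Sun, 1929: Mon, 1930: Tue, 1931: Wed ✓, 1932: Fri, 1933: Sat, 1934: Sun, 1935: Mon, 1936: Wed ✓, 1937: Thu, 1938: Fri, 1939: Sat, 1940: Mon
Wednesdays: 1925, 1931, 1936.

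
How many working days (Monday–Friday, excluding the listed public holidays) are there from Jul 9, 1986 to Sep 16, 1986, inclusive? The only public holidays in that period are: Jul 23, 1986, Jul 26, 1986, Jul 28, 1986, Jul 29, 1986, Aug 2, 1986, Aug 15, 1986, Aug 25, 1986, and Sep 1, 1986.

44

Jul 9, 1986 is a Wednesday.
From Jul 9, 1986 to Sep 16, 1986 is 70 days inclusive.
70 = 7 × 10, so the span is exactly 10 full weeks.
Each full week contributes 5 weekdays (Mon–Fri): 10 × 5 = 50.
Holidays: Jul 23, 1986 (Wed); Jul 26, 1986 (Sat); Jul 28, 1986 (Mon); Jul 29, 1986 (Tue); Aug 2, 1986 (Sat); Aug 15, 1986 (Fri); Aug 25, 1986 (Mon); Sep 1, 1986 (Mon).
6 of the 8 holidays fall on weekdays; the rest are weekends and were already excluded.
Business days: 50 − 6 = 44.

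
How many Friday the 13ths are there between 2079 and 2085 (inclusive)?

12

Friday-the-13ths by year:
2079: Jan, Oct
2080: Sep, Dec
2081: Jun
2082: Feb, Mar, Nov
2083: Aug
2084: Oct
2085: Apr, Jul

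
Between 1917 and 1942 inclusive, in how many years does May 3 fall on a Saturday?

4

Day of week of May 3 in each year:
1917: Thu, 1918: Fri, 1919: Sat ✓, 1920: Mon, 1921: Tue, 1922: Wed, 1923: Thu, 1924: Sat ✓, 1925: Sun, 1926: Mon, 1927: Tue, 1928: Thu, 1929: Fri, 1930: Sat ✓, 1931: Sun, 1932: Tue, 1933: Wed, 1934: Thu, 1935: Fri, 1936: Sun, 1937: Mon, 1938: Tue, 1939: Wed, 1940: Fri, 1941: Sat ✓, 1942: Sun
Saturdays: 1919, 1924, 1930, 1941.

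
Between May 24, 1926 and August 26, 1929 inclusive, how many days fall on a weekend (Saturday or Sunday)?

May 24, 1926 is a Monday.
From May 24, 1926 to August 26, 1929 is 1191 days inclusive.
1191 = 7 × 170 + 1, so there are 170 full weeks plus 1 extra day.
Each full week contributes 2 weekend days (Sat, Sun): 170 × 2 = 340.
The 1 extra day is Monday — none qualify.
Total: 340 + 0 = 340.

340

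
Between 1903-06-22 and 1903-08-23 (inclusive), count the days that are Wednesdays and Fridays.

18

1903-06-22 is a Monday.
The range spans 63 days (inclusive of both endpoints).
63 = 7 × 9, so the span is exactly 9 full weeks.
Each full week contributes 2 days from the set (Wed, Fri): 9 × 2 = 18.
Total: 18.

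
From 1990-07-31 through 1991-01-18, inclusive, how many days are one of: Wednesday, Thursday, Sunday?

74

1990-07-31 is a Tuesday.
From 1990-07-31 to 1991-01-18 is 172 days inclusive.
172 = 7 × 24 + 4, so there are 24 full weeks plus 4 extra days.
Each full week contributes 3 days from the set (Wed, Thu, Sun): 24 × 3 = 72.
The 4 extra days are Tue, Wed, Thu, Fri — 2 of them qualify.
Total: 72 + 2 = 74.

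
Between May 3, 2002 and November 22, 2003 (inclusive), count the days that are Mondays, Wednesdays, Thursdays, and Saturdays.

325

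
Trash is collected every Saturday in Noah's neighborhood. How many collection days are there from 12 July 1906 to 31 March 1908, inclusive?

90

12 July 1906 is a Thursday.
From 12 July 1906 to 31 March 1908 is 629 days inclusive.
629 = 7 × 89 + 6, so there are 89 full weeks plus 6 extra days.
Each full week contributes one Saturday: 89 so far.
The 6 extra days are Thursday, Friday, Saturday, Sunday, Monday, Tuesday — 1 of them qualifies.
Total: 89 + 1 = 90.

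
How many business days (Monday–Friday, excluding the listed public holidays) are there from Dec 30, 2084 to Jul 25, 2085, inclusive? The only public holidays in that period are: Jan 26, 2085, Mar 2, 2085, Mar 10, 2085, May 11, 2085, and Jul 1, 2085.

Dec 30, 2084 is a Saturday.
The range spans 208 days (inclusive of both endpoints).
208 = 7 × 29 + 5, so there are 29 full weeks plus 5 extra days.
Each full week contributes 5 weekdays (Mon–Fri): 29 × 5 = 145.
The 5 extra days are Sat, Sun, Mon, Tue, Wed — 3 of them qualify.
Total: 145 + 3 = 148.
Holidays: Jan 26, 2085 (Fri); Mar 2, 2085 (Fri); Mar 10, 2085 (Sat); May 11, 2085 (Fri); Jul 1, 2085 (Sun).
3 of the 5 holidays fall on weekdays; the rest are weekends and were already excluded.
Business days: 148 − 3 = 145.

145 business days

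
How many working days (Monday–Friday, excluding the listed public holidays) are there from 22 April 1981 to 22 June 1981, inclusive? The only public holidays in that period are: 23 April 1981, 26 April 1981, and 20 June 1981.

22 April 1981 is a Wednesday.
That's 62 days from start to end, counting both.
62 = 7 × 8 + 6, so there are 8 full weeks plus 6 extra days.
Each full week contributes 5 weekdays (Mon–Fri): 8 × 5 = 40.
The 6 extra days are Wed, Thu, Fri, Sat, Sun, Mon — 4 of them qualify.
Total: 40 + 4 = 44.
Holidays: 23 April 1981 (Thu); 26 April 1981 (Sun); 20 June 1981 (Sat).
1 of the 3 holidays fall on weekdays; the rest are weekends and were already excluded.
Business days: 44 − 1 = 43.

43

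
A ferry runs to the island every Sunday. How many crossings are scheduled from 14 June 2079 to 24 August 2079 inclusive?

14 June 2079 is a Wednesday.
From 14 June 2079 to 24 August 2079 is 72 days inclusive.
72 = 7 × 10 + 2, so there are 10 full weeks plus 2 extra days.
Each full week contributes one Sunday: 10 so far.
The 2 extra days are Wednesday, Thursday — none qualify.
Total: 10 + 0 = 10.

10 Sundays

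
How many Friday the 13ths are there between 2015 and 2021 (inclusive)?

Friday-the-13ths by year:
2015: Feb, Mar, Nov
2016: May
2017: Jan, Oct
2018: Apr, Jul
2019: Sep, Dec
2020: Mar, Nov
2021: Aug

13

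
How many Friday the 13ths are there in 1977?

The 13th falls on a Friday when the month's 13th has weekday Fri.
Jan 13 is Thu; Feb 13 is Sun; Mar 13 is Sun; Apr 13 is Wed; May 13 is Fri ✓; Jun 13 is Mon; Jul 13 is Wed; Aug 13 is Sat; Sep 13 is Tue; Oct 13 is Thu; Nov 13 is Sun; Dec 13 is Tue.
Friday the 13ths: May.

1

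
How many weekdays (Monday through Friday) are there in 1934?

261 weekdays

1 January 1934 is a Monday.
From 1 January 1934 to 31 December 1934 is 365 days inclusive.
365 = 7 × 52 + 1, so there are 52 full weeks plus 1 extra day.
Each full week contributes 5 weekdays (Mon–Fri): 52 × 5 = 260.
The 1 extra day is Monday — 1 of them qualifies.
Total: 260 + 1 = 261.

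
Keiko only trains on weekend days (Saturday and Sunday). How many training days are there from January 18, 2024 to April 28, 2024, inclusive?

30

January 18, 2024 is a Thursday.
From January 18, 2024 to April 28, 2024 is 102 days inclusive.
102 = 7 × 14 + 4, so there are 14 full weeks plus 4 extra days.
Each full week contributes 2 weekend days (Sat, Sun): 14 × 2 = 28.
The 4 extra days are Thursday, Friday, Saturday, Sunday — 2 of them qualify.
Total: 28 + 2 = 30.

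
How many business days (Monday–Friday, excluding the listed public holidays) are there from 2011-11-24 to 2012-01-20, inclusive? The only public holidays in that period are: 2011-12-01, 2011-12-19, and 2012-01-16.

39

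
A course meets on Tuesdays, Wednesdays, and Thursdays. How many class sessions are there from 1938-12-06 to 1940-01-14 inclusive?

174

1938-12-06 is a Tuesday.
That's 405 days from start to end, counting both.
405 = 7 × 57 + 6, so there are 57 full weeks plus 6 extra days.
Each full week contributes 3 days from the set (Tue, Wed, Thu): 57 × 3 = 171.
The 6 extra days are Tue, Wed, Thu, Fri, Sat, Sun — 3 of them qualify.
Total: 171 + 3 = 174.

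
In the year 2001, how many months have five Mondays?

5

A month has five Mondays exactly when Monday falls within its first (length − 28) days.
Jan: 31 days, starts Mon → 5 of Mon, Tue, Wed ✓
Feb: 28 days, starts Thu → 5 of (none)
Mar: 31 days, starts Thu → 5 of Thu, Fri, Sat
Apr: 30 days, starts Sun → 5 of Sun, Mon ✓
May: 31 days, starts Tue → 5 of Tue, Wed, Thu
Jun: 30 days, starts Fri → 5 of Fri, Sat
Jul: 31 days, starts Sun → 5 of Sun, Mon, Tue ✓
Aug: 31 days, starts Wed → 5 of Wed, Thu, Fri
Sep: 30 days, starts Sat → 5 of Sat, Sun
Oct: 31 days, starts Mon → 5 of Mon, Tue, Wed ✓
Nov: 30 days, starts Thu → 5 of Thu, Fri
Dec: 31 days, starts Sat → 5 of Sat, Sun, Mon ✓
Months with five Mondays: Jan, Apr, Jul, Oct, Dec.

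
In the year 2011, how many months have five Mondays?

A month has five Mondays exactly when Monday falls within its first (length − 28) days.
Jan: 31 days, starts Sat → 5 of Sat, Sun, Mon ✓
Feb: 28 days, starts Tue → 5 of (none)
Mar: 31 days, starts Tue → 5 of Tue, Wed, Thu
Apr: 30 days, starts Fri → 5 of Fri, Sat
May: 31 days, starts Sun → 5 of Sun, Mon, Tue ✓
Jun: 30 days, starts Wed → 5 of Wed, Thu
Jul: 31 days, starts Fri → 5 of Fri, Sat, Sun
Aug: 31 days, starts Mon → 5 of Mon, Tue, Wed ✓
Sep: 30 days, starts Thu → 5 of Thu, Fri
Oct: 31 days, starts Sat → 5 of Sat, Sun, Mon ✓
Nov: 30 days, starts Tue → 5 of Tue, Wed
Dec: 31 days, starts Thu → 5 of Thu, Fri, Sat
Months with five Mondays: Jan, May, Aug, Oct.

4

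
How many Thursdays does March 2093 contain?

4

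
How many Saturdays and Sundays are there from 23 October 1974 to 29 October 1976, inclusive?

210

23 October 1974 is a Wednesday.
From 23 October 1974 to 29 October 1976 is 738 days inclusive.
738 = 7 × 105 + 3, so there are 105 full weeks plus 3 extra days.
Each full week contributes 2 weekend days (Sat, Sun): 105 × 2 = 210.
The 3 extra days are Wed, Thu, Fri — none qualify.
Total: 210 + 0 = 210.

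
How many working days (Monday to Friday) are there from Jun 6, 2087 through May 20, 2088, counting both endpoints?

Jun 6, 2087 is a Friday.
That's 350 days from start to end, counting both.
350 = 7 × 50, so the span is exactly 50 full weeks.
Each full week contributes 5 weekdays (Mon–Fri): 50 × 5 = 250.

250 weekdays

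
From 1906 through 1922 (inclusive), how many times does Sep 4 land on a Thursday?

2

Day of week of September 4 in each year:
1906: Tue, 1907: Wed, 1908: Fri, 1909: Sat, 1910: Sun, 1911: Mon, 1912: Wed, 1913: Thu ✓, 1914: Fri, 1915: Sat, 1916: Mon, 1917: Tue, 1918: Wed, 1919: Thu ✓, 1920: Sat, 1921: Sun, 1922: Mon
Thursdays: 1913, 1919.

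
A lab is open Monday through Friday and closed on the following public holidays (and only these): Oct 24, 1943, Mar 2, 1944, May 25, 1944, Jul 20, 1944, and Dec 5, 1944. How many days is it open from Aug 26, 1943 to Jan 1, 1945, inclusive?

Aug 26, 1943 is a Thursday.
That's 495 days from start to end, counting both.
495 = 7 × 70 + 5, so there are 70 full weeks plus 5 extra days.
Each full week contributes 5 weekdays (Mon–Fri): 70 × 5 = 350.
The 5 extra days are Thu, Fri, Sat, Sun, Mon — 3 of them qualify.
Total: 350 + 3 = 353.
Holidays: Oct 24, 1943 (Sun); Mar 2, 1944 (Thu); May 25, 1944 (Thu); Jul 20, 1944 (Thu); Dec 5, 1944 (Tue).
4 of the 5 holidays fall on weekdays; the rest are weekends and were already excluded.
Business days: 353 − 4 = 349.

349 working days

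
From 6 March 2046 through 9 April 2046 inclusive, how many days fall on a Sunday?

5

6 March 2046 is a Tuesday.
The range spans 35 days (inclusive of both endpoints).
35 = 7 × 5, so the span is exactly 5 full weeks.
Each full week contributes one Sunday: 5 so far.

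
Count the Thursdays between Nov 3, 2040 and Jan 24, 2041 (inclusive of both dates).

Nov 3, 2040 is a Saturday.
From Nov 3, 2040 to Jan 24, 2041 is 83 days inclusive.
83 = 7 × 11 + 6, so there are 11 full weeks plus 6 extra days.
Each full week contributes one Thursday: 11 so far.
The 6 extra days are Sat, Sun, Mon, Tue, Wed, Thu — 1 of them qualifies.
Total: 11 + 1 = 12.

12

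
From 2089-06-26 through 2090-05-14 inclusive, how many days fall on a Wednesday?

2089-06-26 is a Sunday.
That's 323 days from start to end, counting both.
323 = 7 × 46 + 1, so there are 46 full weeks plus 1 extra day.
Each full week contributes one Wednesday: 46 so far.
The 1 extra day is Sun — none qualify.
Total: 46 + 0 = 46.

46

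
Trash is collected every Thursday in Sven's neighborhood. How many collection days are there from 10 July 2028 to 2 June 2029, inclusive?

10 July 2028 is a Monday.
That's 328 days from start to end, counting both.
328 = 7 × 46 + 6, so there are 46 full weeks plus 6 extra days.
Each full week contributes one Thursday: 46 so far.
The 6 extra days are Mon, Tue, Wed, Thu, Fri, Sat — 1 of them qualifies.
Total: 46 + 1 = 47.

47 Thursdays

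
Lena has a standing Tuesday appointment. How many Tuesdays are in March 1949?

5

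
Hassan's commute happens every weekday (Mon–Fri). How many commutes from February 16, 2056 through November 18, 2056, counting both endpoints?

February 16, 2056 is a Wednesday.
From February 16, 2056 to November 18, 2056 is 277 days inclusive.
277 = 7 × 39 + 4, so there are 39 full weeks plus 4 extra days.
Each full week contributes 5 weekdays (Mon–Fri): 39 × 5 = 195.
The 4 extra days are Wednesday, Thursday, Friday, Saturday — 3 of them qualify.
Total: 195 + 3 = 198.

198 weekdays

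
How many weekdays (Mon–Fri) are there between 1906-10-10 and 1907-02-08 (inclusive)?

1906-10-10 is a Wednesday.
That's 122 days from start to end, counting both.
122 = 7 × 17 + 3, so there are 17 full weeks plus 3 extra days.
Each full week contributes 5 weekdays (Mon–Fri): 17 × 5 = 85.
The 3 extra days are Wed, Thu, Fri — 3 of them qualify.
Total: 85 + 3 = 88.

88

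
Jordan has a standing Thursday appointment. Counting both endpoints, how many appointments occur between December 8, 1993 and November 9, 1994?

December 8, 1993 is a Wednesday.
The range spans 337 days (inclusive of both endpoints).
337 = 7 × 48 + 1, so there are 48 full weeks plus 1 extra day.
Each full week contributes one Thursday: 48 so far.
The 1 extra day is Wednesday — none qualify.
Total: 48 + 0 = 48.

48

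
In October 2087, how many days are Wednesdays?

5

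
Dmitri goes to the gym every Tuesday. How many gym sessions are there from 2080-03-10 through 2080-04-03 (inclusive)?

2080-03-10 is a Sunday.
That's 25 days from start to end, counting both.
25 = 7 × 3 + 4, so there are 3 full weeks plus 4 extra days.
Each full week contributes one Tuesday: 3 so far.
The 4 extra days are Sun, Mon, Tue, Wed — 1 of them qualifies.
Total: 3 + 1 = 4.

4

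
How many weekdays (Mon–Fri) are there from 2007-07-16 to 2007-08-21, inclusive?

27 weekdays

2007-07-16 is a Monday.
From 2007-07-16 to 2007-08-21 is 37 days inclusive.
37 = 7 × 5 + 2, so there are 5 full weeks plus 2 extra days.
Each full week contributes 5 weekdays (Mon–Fri): 5 × 5 = 25.
The 2 extra days are Mon, Tue — 2 of them qualify.
Total: 25 + 2 = 27.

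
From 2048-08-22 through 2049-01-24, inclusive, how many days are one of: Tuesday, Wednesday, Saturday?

67

2048-08-22 is a Saturday.
That's 156 days from start to end, counting both.
156 = 7 × 22 + 2, so there are 22 full weeks plus 2 extra days.
Each full week contributes 3 days from the set (Tue, Wed, Sat): 22 × 3 = 66.
The 2 extra days are Saturday, Sunday — 1 of them qualifies.
Total: 66 + 1 = 67.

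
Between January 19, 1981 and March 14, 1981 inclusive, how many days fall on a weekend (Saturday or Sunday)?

January 19, 1981 is a Monday.
The range spans 55 days (inclusive of both endpoints).
55 = 7 × 7 + 6, so there are 7 full weeks plus 6 extra days.
Each full week contributes 2 weekend days (Sat, Sun): 7 × 2 = 14.
The 6 extra days are Mon, Tue, Wed, Thu, Fri, Sat — 1 of them qualifies.
Total: 14 + 1 = 15.

15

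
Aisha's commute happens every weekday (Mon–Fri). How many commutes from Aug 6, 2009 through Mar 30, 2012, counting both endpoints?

692

Aug 6, 2009 is a Thursday.
The range spans 968 days (inclusive of both endpoints).
968 = 7 × 138 + 2, so there are 138 full weeks plus 2 extra days.
Each full week contributes 5 weekdays (Mon–Fri): 138 × 5 = 690.
The 2 extra days are Thursday, Friday — 2 of them qualify.
Total: 690 + 2 = 692.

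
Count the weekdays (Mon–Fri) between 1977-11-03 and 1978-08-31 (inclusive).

1977-11-03 is a Thursday.
From 1977-11-03 to 1978-08-31 is 302 days inclusive.
302 = 7 × 43 + 1, so there are 43 full weeks plus 1 extra day.
Each full week contributes 5 weekdays (Mon–Fri): 43 × 5 = 215.
The 1 extra day is Thursday — 1 of them qualifies.
Total: 215 + 1 = 216.

216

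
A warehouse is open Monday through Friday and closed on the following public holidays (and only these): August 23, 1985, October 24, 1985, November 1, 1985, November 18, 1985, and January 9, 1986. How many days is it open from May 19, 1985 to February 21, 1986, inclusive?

195

May 19, 1985 is a Sunday.
From May 19, 1985 to February 21, 1986 is 279 days inclusive.
279 = 7 × 39 + 6, so there are 39 full weeks plus 6 extra days.
Each full week contributes 5 weekdays (Mon–Fri): 39 × 5 = 195.
The 6 extra days are Sunday, Monday, Tuesday, Wednesday, Thursday, Friday — 5 of them qualify.
Total: 195 + 5 = 200.
Holidays: August 23, 1985 (Fri); October 24, 1985 (Thu); November 1, 1985 (Fri); November 18, 1985 (Mon); January 9, 1986 (Thu).
All 5 holidays fall on weekdays, so subtract 5.
Business days: 200 − 5 = 195.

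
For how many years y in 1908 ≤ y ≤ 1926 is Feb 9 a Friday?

Day of week of February 9 in each year:
1908: Sun, 1909: Tue, 1910: Wed, 1911: Thu, 1912: Fri ✓, 1913: Sun, 1914: Mon, 1915: Tue, 1916: Wed, 1917: Fri ✓, 1918: Sat, 1919: Sun, 1920: Mon, 1921: Wed, 1922: Thu, 1923: Fri ✓, 1924: Sat, 1925: Mon, 1926: Tue
Fridays: 1912, 1917, 1923.

3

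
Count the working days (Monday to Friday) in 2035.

261

2035-01-01 is a Monday.
The range spans 365 days (inclusive of both endpoints).
365 = 7 × 52 + 1, so there are 52 full weeks plus 1 extra day.
Each full week contributes 5 weekdays (Mon–Fri): 52 × 5 = 260.
The 1 extra day is Monday — 1 of them qualifies.
Total: 260 + 1 = 261.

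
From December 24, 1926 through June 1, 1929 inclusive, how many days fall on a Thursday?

December 24, 1926 is a Friday.
The range spans 891 days (inclusive of both endpoints).
891 = 7 × 127 + 2, so there are 127 full weeks plus 2 extra days.
Each full week contributes one Thursday: 127 so far.
The 2 extra days are Fri, Sat — none qualify.
Total: 127 + 0 = 127.

127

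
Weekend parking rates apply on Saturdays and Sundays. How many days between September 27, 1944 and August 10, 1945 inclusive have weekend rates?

90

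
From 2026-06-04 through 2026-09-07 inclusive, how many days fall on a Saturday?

14

2026-06-04 is a Thursday.
From 2026-06-04 to 2026-09-07 is 96 days inclusive.
96 = 7 × 13 + 5, so there are 13 full weeks plus 5 extra days.
Each full week contributes one Saturday: 13 so far.
The 5 extra days are Thu, Fri, Sat, Sun, Mon — 1 of them qualifies.
Total: 13 + 1 = 14.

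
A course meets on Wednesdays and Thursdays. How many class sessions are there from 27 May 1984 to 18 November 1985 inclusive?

154

27 May 1984 is a Sunday.
That's 541 days from start to end, counting both.
541 = 7 × 77 + 2, so there are 77 full weeks plus 2 extra days.
Each full week contributes 2 days from the set (Wed, Thu): 77 × 2 = 154.
The 2 extra days are Sunday, Monday — none qualify.
Total: 154 + 0 = 154.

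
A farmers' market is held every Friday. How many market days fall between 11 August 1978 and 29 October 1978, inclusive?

12 Fridays

11 August 1978 is a Friday.
That's 80 days from start to end, counting both.
80 = 7 × 11 + 3, so there are 11 full weeks plus 3 extra days.
Each full week contributes one Friday: 11 so far.
The 3 extra days are Fri, Sat, Sun — 1 of them qualifies.
Total: 11 + 1 = 12.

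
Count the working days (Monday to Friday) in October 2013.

23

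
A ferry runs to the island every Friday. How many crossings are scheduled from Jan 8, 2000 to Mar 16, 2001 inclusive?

62 Fridays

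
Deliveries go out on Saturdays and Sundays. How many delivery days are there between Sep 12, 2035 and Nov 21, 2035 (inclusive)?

20

Sep 12, 2035 is a Wednesday.
That's 71 days from start to end, counting both.
71 = 7 × 10 + 1, so there are 10 full weeks plus 1 extra day.
Each full week contributes 2 days from the set (Sat, Sun): 10 × 2 = 20.
The 1 extra day is Wed — none qualify.
Total: 20 + 0 = 20.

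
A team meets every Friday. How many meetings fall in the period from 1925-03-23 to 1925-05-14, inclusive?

1925-03-23 is a Monday.
From 1925-03-23 to 1925-05-14 is 53 days inclusive.
53 = 7 × 7 + 4, so there are 7 full weeks plus 4 extra days.
Each full week contributes one Friday: 7 so far.
The 4 extra days are Mon, Tue, Wed, Thu — none qualify.
Total: 7 + 0 = 7.

7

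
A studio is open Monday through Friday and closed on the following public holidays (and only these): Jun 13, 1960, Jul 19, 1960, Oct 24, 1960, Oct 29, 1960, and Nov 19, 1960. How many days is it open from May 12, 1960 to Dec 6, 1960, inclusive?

146

May 12, 1960 is a Thursday.
From May 12, 1960 to Dec 6, 1960 is 209 days inclusive.
209 = 7 × 29 + 6, so there are 29 full weeks plus 6 extra days.
Each full week contributes 5 weekdays (Mon–Fri): 29 × 5 = 145.
The 6 extra days are Thursday, Friday, Saturday, Sunday, Monday, Tuesday — 4 of them qualify.
Total: 145 + 4 = 149.
Holidays: Jun 13, 1960 (Mon); Jul 19, 1960 (Tue); Oct 24, 1960 (Mon); Oct 29, 1960 (Sat); Nov 19, 1960 (Sat).
3 of the 5 holidays fall on weekdays; the rest are weekends and were already excluded.
Business days: 149 − 3 = 146.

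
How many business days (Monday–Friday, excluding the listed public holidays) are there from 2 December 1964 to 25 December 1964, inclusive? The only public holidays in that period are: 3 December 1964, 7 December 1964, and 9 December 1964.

15 business days

2 December 1964 is a Wednesday.
From 2 December 1964 to 25 December 1964 is 24 days inclusive.
24 = 7 × 3 + 3, so there are 3 full weeks plus 3 extra days.
Each full week contributes 5 weekdays (Mon–Fri): 3 × 5 = 15.
The 3 extra days are Wednesday, Thursday, Friday — 3 of them qualify.
Total: 15 + 3 = 18.
Holidays: 3 December 1964 (Thu); 7 December 1964 (Mon); 9 December 1964 (Wed).
All 3 holidays fall on weekdays, so subtract 3.
Business days: 18 − 3 = 15.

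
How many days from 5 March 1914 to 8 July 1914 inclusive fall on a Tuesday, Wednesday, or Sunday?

54

5 March 1914 is a Thursday.
That's 126 days from start to end, counting both.
126 = 7 × 18, so the span is exactly 18 full weeks.
Each full week contributes 3 days from the set (Tue, Wed, Sun): 18 × 3 = 54.
Total: 54.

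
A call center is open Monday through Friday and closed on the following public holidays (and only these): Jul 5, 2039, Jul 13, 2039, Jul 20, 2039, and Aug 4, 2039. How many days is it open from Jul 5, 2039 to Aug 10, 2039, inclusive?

Jul 5, 2039 is a Tuesday.
The range spans 37 days (inclusive of both endpoints).
37 = 7 × 5 + 2, so there are 5 full weeks plus 2 extra days.
Each full week contributes 5 weekdays (Mon–Fri): 5 × 5 = 25.
The 2 extra days are Tuesday, Wednesday — 2 of them qualify.
Total: 25 + 2 = 27.
Holidays: Jul 5, 2039 (Tue); Jul 13, 2039 (Wed); Jul 20, 2039 (Wed); Aug 4, 2039 (Thu).
All 4 holidays fall on weekdays, so subtract 4.
Business days: 27 − 4 = 23.

23 business days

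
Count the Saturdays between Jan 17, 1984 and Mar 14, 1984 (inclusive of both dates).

8 Saturdays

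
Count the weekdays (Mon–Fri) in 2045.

1 January 2045 is a Sunday.
The range spans 365 days (inclusive of both endpoints).
365 = 7 × 52 + 1, so there are 52 full weeks plus 1 extra day.
Each full week contributes 5 weekdays (Mon–Fri): 52 × 5 = 260.
The 1 extra day is Sunday — none qualify.
Total: 260 + 0 = 260.

260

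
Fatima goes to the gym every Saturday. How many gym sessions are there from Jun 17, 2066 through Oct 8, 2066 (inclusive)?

Jun 17, 2066 is a Thursday.
That's 114 days from start to end, counting both.
114 = 7 × 16 + 2, so there are 16 full weeks plus 2 extra days.
Each full week contributes one Saturday: 16 so far.
The 2 extra days are Thursday, Friday — none qualify.
Total: 16 + 0 = 16.

16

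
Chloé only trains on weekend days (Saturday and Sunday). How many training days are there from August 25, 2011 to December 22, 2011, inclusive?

August 25, 2011 is a Thursday.
The range spans 120 days (inclusive of both endpoints).
120 = 7 × 17 + 1, so there are 17 full weeks plus 1 extra day.
Each full week contributes 2 weekend days (Sat, Sun): 17 × 2 = 34.
The 1 extra day is Thu — none qualify.
Total: 34 + 0 = 34.

34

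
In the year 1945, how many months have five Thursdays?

4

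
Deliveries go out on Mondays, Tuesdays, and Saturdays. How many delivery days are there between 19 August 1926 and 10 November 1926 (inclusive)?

19 August 1926 is a Thursday.
That's 84 days from start to end, counting both.
84 = 7 × 12, so the span is exactly 12 full weeks.
Each full week contributes 3 days from the set (Mon, Tue, Sat): 12 × 3 = 36.
Total: 36.

36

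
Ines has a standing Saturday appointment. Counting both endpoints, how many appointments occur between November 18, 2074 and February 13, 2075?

November 18, 2074 is a Sunday.
From November 18, 2074 to February 13, 2075 is 88 days inclusive.
88 = 7 × 12 + 4, so there are 12 full weeks plus 4 extra days.
Each full week contributes one Saturday: 12 so far.
The 4 extra days are Sunday, Monday, Tuesday, Wednesday — none qualify.
Total: 12 + 0 = 12.

12 Saturdays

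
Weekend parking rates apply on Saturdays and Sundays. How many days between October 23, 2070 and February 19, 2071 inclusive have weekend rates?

34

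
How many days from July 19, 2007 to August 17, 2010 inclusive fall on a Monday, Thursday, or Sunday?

483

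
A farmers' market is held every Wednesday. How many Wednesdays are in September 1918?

4

September 1, 1918 is a Sunday.
That's 30 days from start to end, counting both.
30 = 7 × 4 + 2, so there are 4 full weeks plus 2 extra days.
Each full week contributes one Wednesday: 4 so far.
The 2 extra days are Sunday, Monday — none qualify.
Total: 4 + 0 = 4.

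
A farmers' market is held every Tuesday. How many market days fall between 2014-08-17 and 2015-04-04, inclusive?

33 Tuesdays

2014-08-17 is a Sunday.
The range spans 231 days (inclusive of both endpoints).
231 = 7 × 33, so the span is exactly 33 full weeks.
Each full week contributes one Tuesday: 33 so far.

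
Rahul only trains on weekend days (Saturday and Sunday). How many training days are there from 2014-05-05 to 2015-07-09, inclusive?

122

2014-05-05 is a Monday.
The range spans 431 days (inclusive of both endpoints).
431 = 7 × 61 + 4, so there are 61 full weeks plus 4 extra days.
Each full week contributes 2 weekend days (Sat, Sun): 61 × 2 = 122.
The 4 extra days are Mon, Tue, Wed, Thu — none qualify.
Total: 122 + 0 = 122.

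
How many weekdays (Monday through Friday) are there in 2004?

262 weekdays

January 1, 2004 is a Thursday.
From January 1, 2004 to December 31, 2004 is 366 days inclusive.
366 = 7 × 52 + 2, so there are 52 full weeks plus 2 extra days.
Each full week contributes 5 weekdays (Mon–Fri): 52 × 5 = 260.
The 2 extra days are Thursday, Friday — 2 of them qualify.
Total: 260 + 2 = 262.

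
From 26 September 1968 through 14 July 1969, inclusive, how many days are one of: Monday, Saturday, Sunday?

26 September 1968 is a Thursday.
The range spans 292 days (inclusive of both endpoints).
292 = 7 × 41 + 5, so there are 41 full weeks plus 5 extra days.
Each full week contributes 3 days from the set (Mon, Sat, Sun): 41 × 3 = 123.
The 5 extra days are Thursday, Friday, Saturday, Sunday, Monday — 3 of them qualify.
Total: 123 + 3 = 126.

126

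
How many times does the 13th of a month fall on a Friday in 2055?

1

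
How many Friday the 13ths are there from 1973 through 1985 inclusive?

Friday-the-13ths by year:
1973: Apr, Jul
1974: Sep, Dec
1975: Jun
1976: Feb, Aug
1977: May
1978: Jan, Oct
1979: Apr, Jul
1980: Jun
1981: Feb, Mar, Nov
1982: Aug
1983: May
1984: Jan, Apr, Jul
1985: Sep, Dec

23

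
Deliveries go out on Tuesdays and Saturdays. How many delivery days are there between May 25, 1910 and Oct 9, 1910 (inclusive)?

39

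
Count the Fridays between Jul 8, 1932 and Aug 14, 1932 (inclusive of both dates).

6 Fridays

Jul 8, 1932 is a Friday.
The range spans 38 days (inclusive of both endpoints).
38 = 7 × 5 + 3, so there are 5 full weeks plus 3 extra days.
Each full week contributes one Friday: 5 so far.
The 3 extra days are Friday, Saturday, Sunday — 1 of them qualifies.
Total: 5 + 1 = 6.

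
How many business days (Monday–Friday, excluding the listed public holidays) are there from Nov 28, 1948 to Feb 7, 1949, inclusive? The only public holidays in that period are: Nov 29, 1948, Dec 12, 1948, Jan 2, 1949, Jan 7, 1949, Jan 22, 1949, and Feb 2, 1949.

Nov 28, 1948 is a Sunday.
From Nov 28, 1948 to Feb 7, 1949 is 72 days inclusive.
72 = 7 × 10 + 2, so there are 10 full weeks plus 2 extra days.
Each full week contributes 5 weekdays (Mon–Fri): 10 × 5 = 50.
The 2 extra days are Sun, Mon — 1 of them qualifies.
Total: 50 + 1 = 51.
Holidays: Nov 29, 1948 (Mon); Dec 12, 1948 (Sun); Jan 2, 1949 (Sun); Jan 7, 1949 (Fri); Jan 22, 1949 (Sat); Feb 2, 1949 (Wed).
3 of the 6 holidays fall on weekdays; the rest are weekends and were already excluded.
Business days: 51 − 3 = 48.

48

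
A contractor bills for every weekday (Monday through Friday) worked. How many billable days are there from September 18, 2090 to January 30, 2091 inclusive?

September 18, 2090 is a Monday.
That's 135 days from start to end, counting both.
135 = 7 × 19 + 2, so there are 19 full weeks plus 2 extra days.
Each full week contributes 5 weekdays (Mon–Fri): 19 × 5 = 95.
The 2 extra days are Monday, Tuesday — 2 of them qualify.
Total: 95 + 2 = 97.

97 weekdays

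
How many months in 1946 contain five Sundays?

4

A month has five Sundays exactly when Sunday falls within its first (length − 28) days.
Jan: 31 days, starts Tue → 5 of Tue, Wed, Thu
Feb: 28 days, starts Fri → 5 of (none)
Mar: 31 days, starts Fri → 5 of Fri, Sat, Sun ✓
Apr: 30 days, starts Mon → 5 of Mon, Tue
May: 31 days, starts Wed → 5 of Wed, Thu, Fri
Jun: 30 days, starts Sat → 5 of Sat, Sun ✓
Jul: 31 days, starts Mon → 5 of Mon, Tue, Wed
Aug: 31 days, starts Thu → 5 of Thu, Fri, Sat
Sep: 30 days, starts Sun → 5 of Sun, Mon ✓
Oct: 31 days, starts Tue → 5 of Tue, Wed, Thu
Nov: 30 days, starts Fri → 5 of Fri, Sat
Dec: 31 days, starts Sun → 5 of Sun, Mon, Tue ✓
Months with five Sundays: Mar, Jun, Sep, Dec.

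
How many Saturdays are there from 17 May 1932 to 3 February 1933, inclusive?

37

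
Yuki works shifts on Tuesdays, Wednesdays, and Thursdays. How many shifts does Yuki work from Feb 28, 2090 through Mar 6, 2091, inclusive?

Feb 28, 2090 is a Tuesday.
From Feb 28, 2090 to Mar 6, 2091 is 372 days inclusive.
372 = 7 × 53 + 1, so there are 53 full weeks plus 1 extra day.
Each full week contributes 3 days from the set (Tue, Wed, Thu): 53 × 3 = 159.
The 1 extra day is Tuesday — 1 of them qualifies.
Total: 159 + 1 = 160.

160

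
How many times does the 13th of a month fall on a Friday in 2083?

1

The 13th falls on a Friday when the month's 13th has weekday Fri.
Jan 13 is Wed; Feb 13 is Sat; Mar 13 is Sat; Apr 13 is Tue; May 13 is Thu; Jun 13 is Sun; Jul 13 is Tue; Aug 13 is Fri ✓; Sep 13 is Mon; Oct 13 is Wed; Nov 13 is Sat; Dec 13 is Mon.
Friday the 13ths: Aug.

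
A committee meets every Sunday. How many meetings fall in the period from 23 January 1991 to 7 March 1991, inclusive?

23 January 1991 is a Wednesday.
That's 44 days from start to end, counting both.
44 = 7 × 6 + 2, so there are 6 full weeks plus 2 extra days.
Each full week contributes one Sunday: 6 so far.
The 2 extra days are Wed, Thu — none qualify.
Total: 6 + 0 = 6.

6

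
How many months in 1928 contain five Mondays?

5

A month has five Mondays exactly when Monday falls within its first (length − 28) days.
Jan: 31 days, starts Sun → 5 of Sun, Mon, Tue ✓
Feb: 29 days, starts Wed → 5 of Wed
Mar: 31 days, starts Thu → 5 of Thu, Fri, Sat
Apr: 30 days, starts Sun → 5 of Sun, Mon ✓
May: 31 days, starts Tue → 5 of Tue, Wed, Thu
Jun: 30 days, starts Fri → 5 of Fri, Sat
Jul: 31 days, starts Sun → 5 of Sun, Mon, Tue ✓
Aug: 31 days, starts Wed → 5 of Wed, Thu, Fri
Sep: 30 days, starts Sat → 5 of Sat, Sun
Oct: 31 days, starts Mon → 5 of Mon, Tue, Wed ✓
Nov: 30 days, starts Thu → 5 of Thu, Fri
Dec: 31 days, starts Sat → 5 of Sat, Sun, Mon ✓
Months with five Mondays: Jan, Apr, Jul, Oct, Dec.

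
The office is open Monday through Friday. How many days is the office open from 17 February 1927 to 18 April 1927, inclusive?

17 February 1927 is a Thursday.
The range spans 61 days (inclusive of both endpoints).
61 = 7 × 8 + 5, so there are 8 full weeks plus 5 extra days.
Each full week contributes 5 weekdays (Mon–Fri): 8 × 5 = 40.
The 5 extra days are Thursday, Friday, Saturday, Sunday, Monday — 3 of them qualify.
Total: 40 + 3 = 43.

43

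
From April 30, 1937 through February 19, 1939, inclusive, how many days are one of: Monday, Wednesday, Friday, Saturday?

378

April 30, 1937 is a Friday.
The range spans 661 days (inclusive of both endpoints).
661 = 7 × 94 + 3, so there are 94 full weeks plus 3 extra days.
Each full week contributes 4 days from the set (Mon, Wed, Fri, Sat): 94 × 4 = 376.
The 3 extra days are Friday, Saturday, Sunday — 2 of them qualify.
Total: 376 + 2 = 378.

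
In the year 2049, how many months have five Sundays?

4

A month has five Sundays exactly when Sunday falls within its first (length − 28) days.
Jan: 31 days, starts Fri → 5 of Fri, Sat, Sun ✓
Feb: 28 days, starts Mon → 5 of (none)
Mar: 31 days, starts Mon → 5 of Mon, Tue, Wed
Apr: 30 days, starts Thu → 5 of Thu, Fri
May: 31 days, starts Sat → 5 of Sat, Sun, Mon ✓
Jun: 30 days, starts Tue → 5 of Tue, Wed
Jul: 31 days, starts Thu → 5 of Thu, Fri, Sat
Aug: 31 days, starts Sun → 5 of Sun, Mon, Tue ✓
Sep: 30 days, starts Wed → 5 of Wed, Thu
Oct: 31 days, starts Fri → 5 of Fri, Sat, Sun ✓
Nov: 30 days, starts Mon → 5 of Mon, Tue
Dec: 31 days, starts Wed → 5 of Wed, Thu, Fri
Months with five Sundays: Jan, May, Aug, Oct.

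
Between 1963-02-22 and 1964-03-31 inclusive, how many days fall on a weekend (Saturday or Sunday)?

116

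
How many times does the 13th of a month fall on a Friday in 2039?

The 13th falls on a Friday when the month's 13th has weekday Fri.
Jan 13 is Thu; Feb 13 is Sun; Mar 13 is Sun; Apr 13 is Wed; May 13 is Fri ✓; Jun 13 is Mon; Jul 13 is Wed; Aug 13 is Sat; Sep 13 is Tue; Oct 13 is Thu; Nov 13 is Sun; Dec 13 is Tue.
Friday the 13ths: May.

1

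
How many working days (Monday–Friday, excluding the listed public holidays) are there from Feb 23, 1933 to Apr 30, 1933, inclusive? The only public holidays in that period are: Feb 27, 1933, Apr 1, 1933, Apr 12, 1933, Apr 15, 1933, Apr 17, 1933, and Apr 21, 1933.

43 working days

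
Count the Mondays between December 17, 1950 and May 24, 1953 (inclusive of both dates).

127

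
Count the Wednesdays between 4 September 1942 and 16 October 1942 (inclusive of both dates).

4 September 1942 is a Friday.
The range spans 43 days (inclusive of both endpoints).
43 = 7 × 6 + 1, so there are 6 full weeks plus 1 extra day.
Each full week contributes one Wednesday: 6 so far.
The 1 extra day is Fri — none qualify.
Total: 6 + 0 = 6.

6 Wednesdays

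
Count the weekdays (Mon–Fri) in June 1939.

22 weekdays

June 1, 1939 is a Thursday.
From June 1, 1939 to June 30, 1939 is 30 days inclusive.
30 = 7 × 4 + 2, so there are 4 full weeks plus 2 extra days.
Each full week contributes 5 weekdays (Mon–Fri): 4 × 5 = 20.
The 2 extra days are Thursday, Friday — 2 of them qualify.
Total: 20 + 2 = 22.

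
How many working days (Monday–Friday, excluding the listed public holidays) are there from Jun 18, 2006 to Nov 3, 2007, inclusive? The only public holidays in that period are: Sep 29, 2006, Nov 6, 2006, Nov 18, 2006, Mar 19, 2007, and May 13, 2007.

Jun 18, 2006 is a Sunday.
The range spans 504 days (inclusive of both endpoints).
504 = 7 × 72, so the span is exactly 72 full weeks.
Each full week contributes 5 weekdays (Mon–Fri): 72 × 5 = 360.
Holidays: Sep 29, 2006 (Fri); Nov 6, 2006 (Mon); Nov 18, 2006 (Sat); Mar 19, 2007 (Mon); May 13, 2007 (Sun).
3 of the 5 holidays fall on weekdays; the rest are weekends and were already excluded.
Business days: 360 − 3 = 357.

357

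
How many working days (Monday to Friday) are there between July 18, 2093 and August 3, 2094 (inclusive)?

July 18, 2093 is a Saturday.
That's 382 days from start to end, counting both.
382 = 7 × 54 + 4, so there are 54 full weeks plus 4 extra days.
Each full week contributes 5 weekdays (Mon–Fri): 54 × 5 = 270.
The 4 extra days are Saturday, Sunday, Monday, Tuesday — 2 of them qualify.
Total: 270 + 2 = 272.

272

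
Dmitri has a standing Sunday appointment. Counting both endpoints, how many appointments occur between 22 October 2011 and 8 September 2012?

22 October 2011 is a Saturday.
From 22 October 2011 to 8 September 2012 is 323 days inclusive.
323 = 7 × 46 + 1, so there are 46 full weeks plus 1 extra day.
Each full week contributes one Sunday: 46 so far.
The 1 extra day is Saturday — none qualify.
Total: 46 + 0 = 46.

46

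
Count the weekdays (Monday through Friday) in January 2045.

January 1, 2045 is a Sunday.
That's 31 days from start to end, counting both.
31 = 7 × 4 + 3, so there are 4 full weeks plus 3 extra days.
Each full week contributes 5 weekdays (Mon–Fri): 4 × 5 = 20.
The 3 extra days are Sunday, Monday, Tuesday — 2 of them qualify.
Total: 20 + 2 = 22.

22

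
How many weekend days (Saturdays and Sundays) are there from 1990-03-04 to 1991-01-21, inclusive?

1990-03-04 is a Sunday.
That's 324 days from start to end, counting both.
324 = 7 × 46 + 2, so there are 46 full weeks plus 2 extra days.
Each full week contributes 2 weekend days (Sat, Sun): 46 × 2 = 92.
The 2 extra days are Sunday, Monday — 1 of them qualifies.
Total: 92 + 1 = 93.

93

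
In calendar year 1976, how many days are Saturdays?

52

January 1, 1976 is a Thursday.
From January 1, 1976 to December 31, 1976 is 366 days inclusive.
366 = 7 × 52 + 2, so there are 52 full weeks plus 2 extra days.
Each full week contributes one Saturday: 52 so far.
The 2 extra days are Thu, Fri — none qualify.
Total: 52 + 0 = 52.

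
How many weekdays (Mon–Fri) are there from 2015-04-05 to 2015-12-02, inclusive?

173 weekdays

2015-04-05 is a Sunday.
From 2015-04-05 to 2015-12-02 is 242 days inclusive.
242 = 7 × 34 + 4, so there are 34 full weeks plus 4 extra days.
Each full week contributes 5 weekdays (Mon–Fri): 34 × 5 = 170.
The 4 extra days are Sun, Mon, Tue, Wed — 3 of them qualify.
Total: 170 + 3 = 173.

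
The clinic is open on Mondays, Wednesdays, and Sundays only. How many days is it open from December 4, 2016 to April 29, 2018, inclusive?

220

December 4, 2016 is a Sunday.
The range spans 512 days (inclusive of both endpoints).
512 = 7 × 73 + 1, so there are 73 full weeks plus 1 extra day.
Each full week contributes 3 days from the set (Mon, Wed, Sun): 73 × 3 = 219.
The 1 extra day is Sunday — 1 of them qualifies.
Total: 219 + 1 = 220.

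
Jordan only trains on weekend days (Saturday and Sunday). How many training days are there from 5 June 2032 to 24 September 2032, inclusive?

32

5 June 2032 is a Saturday.
The range spans 112 days (inclusive of both endpoints).
112 = 7 × 16, so the span is exactly 16 full weeks.
Each full week contributes 2 weekend days (Sat, Sun): 16 × 2 = 32.
Total: 32.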